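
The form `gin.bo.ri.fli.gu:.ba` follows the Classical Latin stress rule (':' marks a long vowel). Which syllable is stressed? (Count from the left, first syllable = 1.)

Classical Latin: stress the penult if heavy (long vowel or closed), else the antepenult.
Weights: 4 fli L, 5 gu: H, 6 ba L.
The penult (syllable 5, gu:) is heavy, so it takes stress.
Stress on syllable 5: gin.bo.ri.fli.ˈgu:.ba.

5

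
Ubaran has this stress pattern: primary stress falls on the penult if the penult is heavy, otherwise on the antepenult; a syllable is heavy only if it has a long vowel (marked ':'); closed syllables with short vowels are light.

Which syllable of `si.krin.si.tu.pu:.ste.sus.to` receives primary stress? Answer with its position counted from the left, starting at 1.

Weights: 6 ste L, 7 sus L, 8 to L.
The penult (syllable 7, sus) is light, so stress falls on the antepenult (syllable 6, ste).
Primary stress: syllable 6 → si.krin.si.tu.pu:.ˈste.sus.to.

6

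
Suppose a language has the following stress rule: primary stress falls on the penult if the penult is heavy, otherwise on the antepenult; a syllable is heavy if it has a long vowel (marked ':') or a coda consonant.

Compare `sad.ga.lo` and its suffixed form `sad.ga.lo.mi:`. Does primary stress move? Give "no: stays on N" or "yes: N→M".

Base `sad.ga.lo` (3 syllables):
  Weights: 1 sad H, 2 ga L, 3 lo L.
  The penult (syllable 2, ga) is light, so stress falls on the antepenult (syllable 1, sad).
  → primary stress on syllable 1.
Suffixed `sad.ga.lo.mi:` (4 syllables):
  Weights: 2 ga L, 3 lo L, 4 mi: H.
  The penult (syllable 3, lo) is light, so stress falls on the antepenult (syllable 2, ga).
  → primary stress on syllable 2.

yes: 1→2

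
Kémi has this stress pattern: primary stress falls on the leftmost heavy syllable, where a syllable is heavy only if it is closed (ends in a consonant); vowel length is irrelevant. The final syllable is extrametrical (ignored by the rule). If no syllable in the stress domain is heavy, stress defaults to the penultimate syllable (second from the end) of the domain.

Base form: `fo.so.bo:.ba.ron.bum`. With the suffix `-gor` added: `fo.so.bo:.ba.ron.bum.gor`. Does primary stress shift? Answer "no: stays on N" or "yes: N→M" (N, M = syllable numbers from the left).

no: stays on 5

Base `fo.so.bo:.ba.ron.bum` (6 syllables):
  The final syllable (6, bum) is extrametrical; the stress domain is syllables 1–5.
  Weights: 1 fo L, 2 so L, 3 bo: L, 4 ba L, 5 ron H.
  Heavy syllables in the domain: 5. The leftmost is syllable 5 (ron).
  → primary stress on syllable 5.
Suffixed `fo.so.bo:.ba.ron.bum.gor` (7 syllables):
  The final syllable (7, gor) is extrametrical; the stress domain is syllables 1–6.
  Weights: 1 fo L, 2 so L, 3 bo: L, 4 ba L, 5 ron H, 6 bum H.
  Heavy syllables in the domain: 5, 6. The leftmost is syllable 5 (ron).
  → primary stress on syllable 5.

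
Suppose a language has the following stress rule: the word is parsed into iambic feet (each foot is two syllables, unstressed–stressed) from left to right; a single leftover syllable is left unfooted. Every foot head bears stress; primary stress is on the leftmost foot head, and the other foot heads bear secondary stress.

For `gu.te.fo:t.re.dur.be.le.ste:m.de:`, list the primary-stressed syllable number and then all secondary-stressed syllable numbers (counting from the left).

Parse left to right into iambic (σˈσ) feet: (gu.ˈte) (fo:t.ˈre) (dur.ˈbe) (le.ˈste:m) de:. Syllable 9 is left unfooted.
Foot heads (stressed positions): 2, 4, 6, 8.
End Rule Leftmost: primary stress on the leftmost head = syllable 2.
Secondary stress on 4, 6, 8: gu.ˈte.fo:t.ˌre.dur.ˌbe.le.ˌste:m.de:.

primary 2, secondary 4, 6, 8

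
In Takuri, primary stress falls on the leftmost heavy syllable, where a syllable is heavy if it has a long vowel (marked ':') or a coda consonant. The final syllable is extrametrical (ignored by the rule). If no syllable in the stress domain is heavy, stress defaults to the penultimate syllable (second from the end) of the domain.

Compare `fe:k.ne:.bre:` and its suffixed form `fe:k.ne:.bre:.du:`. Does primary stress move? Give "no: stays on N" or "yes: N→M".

Base `fe:k.ne:.bre:` (3 syllables):
  The final syllable (3, bre:) is extrametrical; the stress domain is syllables 1–2.
  Weights: 1 fe:k H, 2 ne: H.
  Heavy syllables in the domain: 1, 2. The leftmost is syllable 1 (fe:k).
  → primary stress on syllable 1.
Suffixed `fe:k.ne:.bre:.du:` (4 syllables):
  The final syllable (4, du:) is extrametrical; the stress domain is syllables 1–3.
  Weights: 1 fe:k H, 2 ne: H, 3 bre: H.
  Heavy syllables in the domain: 1, 2, 3. The leftmost is syllable 1 (fe:k).
  → primary stress on syllable 1.

no: stays on 1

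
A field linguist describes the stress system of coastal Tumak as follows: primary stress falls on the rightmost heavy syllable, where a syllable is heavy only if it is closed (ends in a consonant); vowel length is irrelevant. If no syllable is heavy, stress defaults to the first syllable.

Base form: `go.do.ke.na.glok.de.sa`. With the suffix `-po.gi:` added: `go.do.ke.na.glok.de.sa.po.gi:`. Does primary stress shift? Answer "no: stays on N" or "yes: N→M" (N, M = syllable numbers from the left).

no: stays on 5

Base `go.do.ke.na.glok.de.sa` (7 syllables):
  Weights: 1 go L, 2 do L, 3 ke L, 4 na L, 5 glok H, 6 de L, 7 sa L.
  Heavy syllables in the domain: 5. The rightmost is syllable 5 (glok).
  → primary stress on syllable 5.
Suffixed `go.do.ke.na.glok.de.sa.po.gi:` (9 syllables):
  Weights: 1 go L, 2 do L, 3 ke L, 4 na L, 5 glok H, 6 de L, 7 sa L, 8 po L, 9 gi: L.
  Heavy syllables in the domain: 5. The rightmost is syllable 5 (glok).
  → primary stress on syllable 5.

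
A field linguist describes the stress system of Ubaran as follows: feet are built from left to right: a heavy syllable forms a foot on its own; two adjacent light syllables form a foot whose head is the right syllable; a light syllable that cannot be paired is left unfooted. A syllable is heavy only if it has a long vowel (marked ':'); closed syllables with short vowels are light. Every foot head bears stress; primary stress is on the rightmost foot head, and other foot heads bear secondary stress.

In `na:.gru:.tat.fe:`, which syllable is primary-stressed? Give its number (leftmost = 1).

4

Weights: 1 na: H, 2 gru: H, 3 tat L, 4 fe: H.
Parse left to right (heavy = foot alone; LL = one foot; stranded L unfooted): (ˈna:) (ˈgru:) tat (ˈfe:).
Foot heads: 1, 2, 4.
Primary stress on the rightmost head = syllable 4.
Primary stress: syllable 4 → na:.gru:.tat.ˈfe:.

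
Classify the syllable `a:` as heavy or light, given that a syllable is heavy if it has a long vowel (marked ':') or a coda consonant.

`a:`: long vowel, open (no coda). Long vowel → heavy.

heavy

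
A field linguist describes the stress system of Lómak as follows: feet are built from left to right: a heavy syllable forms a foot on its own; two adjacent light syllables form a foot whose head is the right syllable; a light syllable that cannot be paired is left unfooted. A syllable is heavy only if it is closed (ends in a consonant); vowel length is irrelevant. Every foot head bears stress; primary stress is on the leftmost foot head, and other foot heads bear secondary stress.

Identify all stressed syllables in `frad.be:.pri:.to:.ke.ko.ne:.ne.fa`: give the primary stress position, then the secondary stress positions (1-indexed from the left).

primary 1, secondary 3, 5, 7, 9

Weights: 1 frad H, 2 be: L, 3 pri: L, 4 to: L, 5 ke L, 6 ko L, 7 ne: L, 8 ne L, 9 fa L.
Parse left to right (heavy = foot alone; LL = one foot; stranded L unfooted): (ˈfrad) (be:.ˈpri:) (to:.ˈke) (ko.ˈne:) (ne.ˈfa).
Foot heads: 1, 3, 5, 7, 9.
Primary stress on the leftmost head = syllable 1.
Secondary stress on 3, 5, 7, 9: ˈfrad.be:.ˌpri:.to:.ˌke.ko.ˌne:.ne.ˌfa.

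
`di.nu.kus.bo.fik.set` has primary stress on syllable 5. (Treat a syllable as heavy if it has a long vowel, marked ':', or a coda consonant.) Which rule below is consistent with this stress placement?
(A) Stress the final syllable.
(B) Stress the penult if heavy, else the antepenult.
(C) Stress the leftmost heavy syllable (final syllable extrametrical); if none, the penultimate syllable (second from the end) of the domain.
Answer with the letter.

B

Rule A → syllable 6 (observed: 5).
Rule B → syllable 5 ✓.
Rule C → syllable 3 (observed: 5).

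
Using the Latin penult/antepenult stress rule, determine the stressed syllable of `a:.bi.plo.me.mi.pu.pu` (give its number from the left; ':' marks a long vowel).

5

Classical Latin: stress the penult if heavy (long vowel or closed), else the antepenult.
Weights: 5 mi L, 6 pu L, 7 pu L.
The penult (syllable 6, pu) is light, so stress falls on the antepenult (syllable 5, mi).
Stress on syllable 5: a:.bi.plo.me.ˈmi.pu.pu.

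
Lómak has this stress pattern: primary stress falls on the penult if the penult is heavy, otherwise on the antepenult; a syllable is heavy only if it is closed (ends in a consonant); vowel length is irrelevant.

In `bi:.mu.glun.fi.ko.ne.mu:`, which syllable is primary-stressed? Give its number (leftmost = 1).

Weights: 5 ko L, 6 ne L, 7 mu: L.
The penult (syllable 6, ne) is light, so stress falls on the antepenult (syllable 5, ko).
Primary stress: syllable 5 → bi:.mu.glun.fi.ˈko.ne.mu:.

5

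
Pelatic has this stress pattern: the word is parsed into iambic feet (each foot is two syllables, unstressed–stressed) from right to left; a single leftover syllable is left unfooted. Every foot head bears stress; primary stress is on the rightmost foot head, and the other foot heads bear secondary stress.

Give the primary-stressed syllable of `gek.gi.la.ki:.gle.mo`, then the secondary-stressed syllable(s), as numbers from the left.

primary 6, secondary 2, 4

Parse right to left into iambic (σˈσ) feet: (gek.ˈgi) (la.ˈki:) (gle.ˈmo).
Foot heads (stressed positions): 2, 4, 6.
End Rule Rightmost: primary stress on the rightmost head = syllable 6.
Secondary stress on 2, 4: gek.ˌgi.la.ˌki:.gle.ˈmo.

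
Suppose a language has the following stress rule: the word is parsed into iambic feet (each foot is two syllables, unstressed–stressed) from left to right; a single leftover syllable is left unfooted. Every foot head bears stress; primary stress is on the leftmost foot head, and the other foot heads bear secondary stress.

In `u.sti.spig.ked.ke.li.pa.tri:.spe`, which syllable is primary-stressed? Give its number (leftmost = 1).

2

Parse left to right into iambic (σˈσ) feet: (u.ˈsti) (spig.ˈked) (ke.ˈli) (pa.ˈtri:) spe. Syllable 9 is left unfooted.
Foot heads (stressed positions): 2, 4, 6, 8.
End Rule Leftmost: primary stress on the leftmost head = syllable 2.
Primary stress: syllable 2 → u.ˈsti.spig.ked.ke.li.pa.tri:.spe.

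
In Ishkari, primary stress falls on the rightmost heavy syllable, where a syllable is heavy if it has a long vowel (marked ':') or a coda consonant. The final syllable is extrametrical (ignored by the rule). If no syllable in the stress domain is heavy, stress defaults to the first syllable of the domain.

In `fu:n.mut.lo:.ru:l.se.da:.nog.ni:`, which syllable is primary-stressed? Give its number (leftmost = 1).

7

The final syllable (8, ni:) is extrametrical; the stress domain is syllables 1–7.
Weights: 1 fu:n H, 2 mut H, 3 lo: H, 4 ru:l H, 5 se L, 6 da: H, 7 nog H.
Heavy syllables in the domain: 1, 2, 3, 4, 6, 7. The rightmost is syllable 7 (nog).
Primary stress: syllable 7 → fu:n.mut.lo:.ru:l.se.da:.ˈnog.ni:.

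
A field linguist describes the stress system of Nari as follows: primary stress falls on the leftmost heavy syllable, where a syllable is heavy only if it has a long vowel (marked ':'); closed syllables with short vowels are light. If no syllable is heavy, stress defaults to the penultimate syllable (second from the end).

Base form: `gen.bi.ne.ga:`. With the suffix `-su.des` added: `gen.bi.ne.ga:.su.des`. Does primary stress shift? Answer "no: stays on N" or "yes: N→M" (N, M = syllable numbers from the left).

Base `gen.bi.ne.ga:` (4 syllables):
  Weights: 1 gen L, 2 bi L, 3 ne L, 4 ga: H.
  Heavy syllables in the domain: 4. The leftmost is syllable 4 (ga:).
  → primary stress on syllable 4.
Suffixed `gen.bi.ne.ga:.su.des` (6 syllables):
  Weights: 1 gen L, 2 bi L, 3 ne L, 4 ga: H, 5 su L, 6 des L.
  Heavy syllables in the domain: 4. The leftmost is syllable 4 (ga:).
  → primary stress on syllable 4.

no: stays on 4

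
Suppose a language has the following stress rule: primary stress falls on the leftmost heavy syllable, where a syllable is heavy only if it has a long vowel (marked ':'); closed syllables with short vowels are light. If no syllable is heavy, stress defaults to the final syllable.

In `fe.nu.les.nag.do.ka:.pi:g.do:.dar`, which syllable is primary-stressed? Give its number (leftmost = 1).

Weights: 1 fe L, 2 nu L, 3 les L, 4 nag L, 5 do L, 6 ka: H, 7 pi:g H, 8 do: H, 9 dar L.
Heavy syllables in the domain: 6, 7, 8. The leftmost is syllable 6 (ka:).
Primary stress: syllable 6 → fe.nu.les.nag.do.ˈka:.pi:g.do:.dar.

6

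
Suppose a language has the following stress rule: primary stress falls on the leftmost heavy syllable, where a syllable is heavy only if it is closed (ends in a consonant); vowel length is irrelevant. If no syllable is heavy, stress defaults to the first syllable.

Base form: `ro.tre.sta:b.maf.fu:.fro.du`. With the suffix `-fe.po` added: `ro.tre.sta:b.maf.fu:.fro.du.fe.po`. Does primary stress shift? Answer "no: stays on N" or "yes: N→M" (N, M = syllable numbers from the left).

Base `ro.tre.sta:b.maf.fu:.fro.du` (7 syllables):
  Weights: 1 ro L, 2 tre L, 3 sta:b H, 4 maf H, 5 fu: L, 6 fro L, 7 du L.
  Heavy syllables in the domain: 3, 4. The leftmost is syllable 3 (sta:b).
  → primary stress on syllable 3.
Suffixed `ro.tre.sta:b.maf.fu:.fro.du.fe.po` (9 syllables):
  Weights: 1 ro L, 2 tre L, 3 sta:b H, 4 maf H, 5 fu: L, 6 fro L, 7 du L, 8 fe L, 9 po L.
  Heavy syllables in the domain: 3, 4. The leftmost is syllable 3 (sta:b).
  → primary stress on syllable 3.

no: stays on 3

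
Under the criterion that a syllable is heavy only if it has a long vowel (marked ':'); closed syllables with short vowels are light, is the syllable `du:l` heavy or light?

heavy

`du:l`: long vowel, closed (coda /l/). Long vowel → heavy.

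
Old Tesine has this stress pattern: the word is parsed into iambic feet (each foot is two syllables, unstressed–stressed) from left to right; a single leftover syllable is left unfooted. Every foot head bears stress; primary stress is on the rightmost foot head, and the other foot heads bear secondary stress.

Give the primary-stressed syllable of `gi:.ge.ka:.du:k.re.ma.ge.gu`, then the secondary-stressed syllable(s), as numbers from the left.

primary 8, secondary 2, 4, 6

Parse left to right into iambic (σˈσ) feet: (gi:.ˈge) (ka:.ˈdu:k) (re.ˈma) (ge.ˈgu).
Foot heads (stressed positions): 2, 4, 6, 8.
End Rule Rightmost: primary stress on the rightmost head = syllable 8.
Secondary stress on 2, 4, 6: gi:.ˌge.ka:.ˌdu:k.re.ˌma.ge.ˈgu.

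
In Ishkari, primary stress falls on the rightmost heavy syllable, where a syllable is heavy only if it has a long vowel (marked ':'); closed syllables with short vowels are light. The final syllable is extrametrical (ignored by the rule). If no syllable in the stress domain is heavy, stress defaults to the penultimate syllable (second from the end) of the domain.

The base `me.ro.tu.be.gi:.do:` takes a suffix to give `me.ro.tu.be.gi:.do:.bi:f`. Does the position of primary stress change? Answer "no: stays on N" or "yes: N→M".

yes: 5→6

Base `me.ro.tu.be.gi:.do:` (6 syllables):
  The final syllable (6, do:) is extrametrical; the stress domain is syllables 1–5.
  Weights: 1 me L, 2 ro L, 3 tu L, 4 be L, 5 gi: H.
  Heavy syllables in the domain: 5. The rightmost is syllable 5 (gi:).
  → primary stress on syllable 5.
Suffixed `me.ro.tu.be.gi:.do:.bi:f` (7 syllables):
  The final syllable (7, bi:f) is extrametrical; the stress domain is syllables 1–6.
  Weights: 1 me L, 2 ro L, 3 tu L, 4 be L, 5 gi: H, 6 do: H.
  Heavy syllables in the domain: 5, 6. The rightmost is syllable 6 (do:).
  → primary stress on syllable 6.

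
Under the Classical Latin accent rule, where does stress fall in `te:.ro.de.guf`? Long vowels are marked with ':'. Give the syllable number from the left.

Classical Latin: stress the penult if heavy (long vowel or closed), else the antepenult.
Weights: 2 ro L, 3 de L, 4 guf H.
The penult (syllable 3, de) is light, so stress falls on the antepenult (syllable 2, ro).
Stress on syllable 2: te:.ˈro.de.guf.

2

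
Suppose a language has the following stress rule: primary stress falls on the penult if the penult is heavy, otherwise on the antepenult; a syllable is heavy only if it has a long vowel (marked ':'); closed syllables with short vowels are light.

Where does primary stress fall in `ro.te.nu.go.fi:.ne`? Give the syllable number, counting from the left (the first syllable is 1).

Weights: 4 go L, 5 fi: H, 6 ne L.
The penult (syllable 5, fi:) is heavy, so it takes stress.
Primary stress: syllable 5 → ro.te.nu.go.ˈfi:.ne.

5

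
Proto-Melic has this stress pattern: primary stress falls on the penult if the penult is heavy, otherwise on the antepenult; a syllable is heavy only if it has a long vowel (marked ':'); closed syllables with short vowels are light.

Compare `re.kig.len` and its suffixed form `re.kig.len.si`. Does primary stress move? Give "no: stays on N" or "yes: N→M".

yes: 1→2

Base `re.kig.len` (3 syllables):
  Weights: 1 re L, 2 kig L, 3 len L.
  The penult (syllable 2, kig) is light, so stress falls on the antepenult (syllable 1, re).
  → primary stress on syllable 1.
Suffixed `re.kig.len.si` (4 syllables):
  Weights: 2 kig L, 3 len L, 4 si L.
  The penult (syllable 3, len) is light, so stress falls on the antepenult (syllable 2, kig).
  → primary stress on syllable 2.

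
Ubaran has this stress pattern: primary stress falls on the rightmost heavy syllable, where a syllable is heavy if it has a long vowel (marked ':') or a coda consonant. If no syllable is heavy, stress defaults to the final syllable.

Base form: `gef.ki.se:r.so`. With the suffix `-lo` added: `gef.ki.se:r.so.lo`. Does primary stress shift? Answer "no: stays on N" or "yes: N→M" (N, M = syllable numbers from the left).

Base `gef.ki.se:r.so` (4 syllables):
  Weights: 1 gef H, 2 ki L, 3 se:r H, 4 so L.
  Heavy syllables in the domain: 1, 3. The rightmost is syllable 3 (se:r).
  → primary stress on syllable 3.
Suffixed `gef.ki.se:r.so.lo` (5 syllables):
  Weights: 1 gef H, 2 ki L, 3 se:r H, 4 so L, 5 lo L.
  Heavy syllables in the domain: 1, 3. The rightmost is syllable 3 (se:r).
  → primary stress on syllable 3.

no: stays on 3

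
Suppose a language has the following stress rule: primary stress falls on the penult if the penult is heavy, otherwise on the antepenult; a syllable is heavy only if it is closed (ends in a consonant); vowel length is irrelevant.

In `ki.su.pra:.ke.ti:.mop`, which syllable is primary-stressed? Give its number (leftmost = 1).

Weights: 4 ke L, 5 ti: L, 6 mop H.
The penult (syllable 5, ti:) is light, so stress falls on the antepenult (syllable 4, ke).
Primary stress: syllable 4 → ki.su.pra:.ˈke.ti:.mop.

4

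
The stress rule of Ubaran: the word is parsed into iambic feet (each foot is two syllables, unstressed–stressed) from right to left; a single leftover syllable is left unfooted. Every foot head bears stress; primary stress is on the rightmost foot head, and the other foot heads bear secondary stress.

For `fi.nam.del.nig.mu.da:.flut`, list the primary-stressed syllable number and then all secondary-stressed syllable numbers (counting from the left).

Parse right to left into iambic (σˈσ) feet: fi (nam.ˈdel) (nig.ˈmu) (da:.ˈflut). Syllable 1 is left unfooted.
Foot heads (stressed positions): 3, 5, 7.
End Rule Rightmost: primary stress on the rightmost head = syllable 7.
Secondary stress on 3, 5: fi.nam.ˌdel.nig.ˌmu.da:.ˈflut.

primary 7, secondary 3, 5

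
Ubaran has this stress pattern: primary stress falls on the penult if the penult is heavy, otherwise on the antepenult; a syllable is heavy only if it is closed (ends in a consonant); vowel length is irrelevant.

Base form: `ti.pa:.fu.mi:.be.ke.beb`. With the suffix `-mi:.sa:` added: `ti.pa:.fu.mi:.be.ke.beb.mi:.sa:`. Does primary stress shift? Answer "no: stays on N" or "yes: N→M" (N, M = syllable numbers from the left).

Base `ti.pa:.fu.mi:.be.ke.beb` (7 syllables):
  Weights: 5 be L, 6 ke L, 7 beb H.
  The penult (syllable 6, ke) is light, so stress falls on the antepenult (syllable 5, be).
  → primary stress on syllable 5.
Suffixed `ti.pa:.fu.mi:.be.ke.beb.mi:.sa:` (9 syllables):
  Weights: 7 beb H, 8 mi: L, 9 sa: L.
  The penult (syllable 8, mi:) is light, so stress falls on the antepenult (syllable 7, beb).
  → primary stress on syllable 7.

yes: 5→7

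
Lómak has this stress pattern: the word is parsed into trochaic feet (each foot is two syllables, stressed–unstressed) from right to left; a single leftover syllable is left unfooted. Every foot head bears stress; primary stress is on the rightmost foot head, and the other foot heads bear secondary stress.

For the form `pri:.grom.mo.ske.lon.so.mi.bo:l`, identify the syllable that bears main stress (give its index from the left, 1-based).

Parse right to left into trochaic (ˈσσ) feet: (ˈpri:.grom) (ˈmo.ske) (ˈlon.so) (ˈmi.bo:l).
Foot heads (stressed positions): 1, 3, 5, 7.
End Rule Rightmost: primary stress on the rightmost head = syllable 7.
Primary stress: syllable 7 → pri:.grom.mo.ske.lon.so.ˈmi.bo:l.

7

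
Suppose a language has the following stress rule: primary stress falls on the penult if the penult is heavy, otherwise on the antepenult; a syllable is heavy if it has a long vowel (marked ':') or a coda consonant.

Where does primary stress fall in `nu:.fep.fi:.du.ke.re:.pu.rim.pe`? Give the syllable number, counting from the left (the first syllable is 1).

8

Weights: 7 pu L, 8 rim H, 9 pe L.
The penult (syllable 8, rim) is heavy, so it takes stress.
Primary stress: syllable 8 → nu:.fep.fi:.du.ke.re:.pu.ˈrim.pe.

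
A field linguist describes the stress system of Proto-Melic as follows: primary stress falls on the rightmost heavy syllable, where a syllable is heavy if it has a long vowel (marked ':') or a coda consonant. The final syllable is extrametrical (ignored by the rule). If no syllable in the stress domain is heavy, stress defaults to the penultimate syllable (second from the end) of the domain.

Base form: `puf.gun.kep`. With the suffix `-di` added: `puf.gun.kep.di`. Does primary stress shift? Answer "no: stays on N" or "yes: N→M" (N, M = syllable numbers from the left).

Base `puf.gun.kep` (3 syllables):
  The final syllable (3, kep) is extrametrical; the stress domain is syllables 1–2.
  Weights: 1 puf H, 2 gun H.
  Heavy syllables in the domain: 1, 2. The rightmost is syllable 2 (gun).
  → primary stress on syllable 2.
Suffixed `puf.gun.kep.di` (4 syllables):
  The final syllable (4, di) is extrametrical; the stress domain is syllables 1–3.
  Weights: 1 puf H, 2 gun H, 3 kep H.
  Heavy syllables in the domain: 1, 2, 3. The rightmost is syllable 3 (kep).
  → primary stress on syllable 3.

yes: 2→3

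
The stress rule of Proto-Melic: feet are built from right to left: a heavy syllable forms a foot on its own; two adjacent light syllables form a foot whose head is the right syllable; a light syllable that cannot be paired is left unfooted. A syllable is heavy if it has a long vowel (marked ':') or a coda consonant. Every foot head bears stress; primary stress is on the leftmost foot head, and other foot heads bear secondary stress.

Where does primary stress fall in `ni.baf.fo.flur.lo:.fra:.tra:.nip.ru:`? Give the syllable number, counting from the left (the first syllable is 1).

Weights: 1 ni L, 2 baf H, 3 fo L, 4 flur H, 5 lo: H, 6 fra: H, 7 tra: H, 8 nip H, 9 ru: H.
Parse right to left (heavy = foot alone; LL = one foot; stranded L unfooted): ni (ˈbaf) fo (ˈflur) (ˈlo:) (ˈfra:) (ˈtra:) (ˈnip) (ˈru:).
Foot heads: 2, 4, 5, 6, 7, 8, 9.
Primary stress on the leftmost head = syllable 2.
Primary stress: syllable 2 → ni.ˈbaf.fo.flur.lo:.fra:.tra:.nip.ru:.

2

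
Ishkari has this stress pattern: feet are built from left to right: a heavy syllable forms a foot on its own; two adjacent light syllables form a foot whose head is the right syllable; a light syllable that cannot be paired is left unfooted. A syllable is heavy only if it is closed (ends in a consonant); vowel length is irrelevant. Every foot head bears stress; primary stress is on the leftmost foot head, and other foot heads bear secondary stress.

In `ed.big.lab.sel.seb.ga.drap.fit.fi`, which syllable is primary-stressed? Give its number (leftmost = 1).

Weights: 1 ed H, 2 big H, 3 lab H, 4 sel H, 5 seb H, 6 ga L, 7 drap H, 8 fit H, 9 fi L.
Parse left to right (heavy = foot alone; LL = one foot; stranded L unfooted): (ˈed) (ˈbig) (ˈlab) (ˈsel) (ˈseb) ga (ˈdrap) (ˈfit) fi.
Foot heads: 1, 2, 3, 4, 5, 7, 8.
Primary stress on the leftmost head = syllable 1.
Primary stress: syllable 1 → ˈed.big.lab.sel.seb.ga.drap.fit.fi.

1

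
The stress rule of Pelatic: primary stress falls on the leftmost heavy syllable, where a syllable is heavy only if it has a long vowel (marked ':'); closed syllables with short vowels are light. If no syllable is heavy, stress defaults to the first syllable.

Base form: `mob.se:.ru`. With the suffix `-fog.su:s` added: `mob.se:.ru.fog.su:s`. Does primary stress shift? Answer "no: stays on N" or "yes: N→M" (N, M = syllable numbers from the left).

no: stays on 2

Base `mob.se:.ru` (3 syllables):
  Weights: 1 mob L, 2 se: H, 3 ru L.
  Heavy syllables in the domain: 2. The leftmost is syllable 2 (se:).
  → primary stress on syllable 2.
Suffixed `mob.se:.ru.fog.su:s` (5 syllables):
  Weights: 1 mob L, 2 se: H, 3 ru L, 4 fog L, 5 su:s H.
  Heavy syllables in the domain: 2, 5. The leftmost is syllable 2 (se:).
  → primary stress on syllable 2.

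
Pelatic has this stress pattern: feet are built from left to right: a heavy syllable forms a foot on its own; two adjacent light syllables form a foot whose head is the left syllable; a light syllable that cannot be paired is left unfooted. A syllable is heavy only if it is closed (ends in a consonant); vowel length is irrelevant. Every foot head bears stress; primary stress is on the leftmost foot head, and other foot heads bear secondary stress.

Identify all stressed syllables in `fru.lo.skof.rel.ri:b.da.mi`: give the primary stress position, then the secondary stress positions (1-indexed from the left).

primary 1, secondary 3, 4, 5, 6

Weights: 1 fru L, 2 lo L, 3 skof H, 4 rel H, 5 ri:b H, 6 da L, 7 mi L.
Parse left to right (heavy = foot alone; LL = one foot; stranded L unfooted): (ˈfru.lo) (ˈskof) (ˈrel) (ˈri:b) (ˈda.mi).
Foot heads: 1, 3, 4, 5, 6.
Primary stress on the leftmost head = syllable 1.
Secondary stress on 3, 4, 5, 6: ˈfru.lo.ˌskof.ˌrel.ˌri:b.ˌda.mi.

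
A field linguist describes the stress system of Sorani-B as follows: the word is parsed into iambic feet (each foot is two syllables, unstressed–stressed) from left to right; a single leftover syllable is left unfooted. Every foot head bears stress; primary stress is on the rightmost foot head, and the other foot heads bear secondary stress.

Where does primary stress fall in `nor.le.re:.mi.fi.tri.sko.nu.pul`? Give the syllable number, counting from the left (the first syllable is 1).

Parse left to right into iambic (σˈσ) feet: (nor.ˈle) (re:.ˈmi) (fi.ˈtri) (sko.ˈnu) pul. Syllable 9 is left unfooted.
Foot heads (stressed positions): 2, 4, 6, 8.
End Rule Rightmost: primary stress on the rightmost head = syllable 8.
Primary stress: syllable 8 → nor.le.re:.mi.fi.tri.sko.ˈnu.pul.

8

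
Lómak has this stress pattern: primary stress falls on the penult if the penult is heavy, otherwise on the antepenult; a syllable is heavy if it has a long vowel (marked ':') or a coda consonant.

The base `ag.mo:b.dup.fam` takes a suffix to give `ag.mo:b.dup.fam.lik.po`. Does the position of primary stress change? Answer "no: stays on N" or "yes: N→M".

Base `ag.mo:b.dup.fam` (4 syllables):
  Weights: 2 mo:b H, 3 dup H, 4 fam H.
  The penult (syllable 3, dup) is heavy, so it takes stress.
  → primary stress on syllable 3.
Suffixed `ag.mo:b.dup.fam.lik.po` (6 syllables):
  Weights: 4 fam H, 5 lik H, 6 po L.
  The penult (syllable 5, lik) is heavy, so it takes stress.
  → primary stress on syllable 5.

yes: 3→5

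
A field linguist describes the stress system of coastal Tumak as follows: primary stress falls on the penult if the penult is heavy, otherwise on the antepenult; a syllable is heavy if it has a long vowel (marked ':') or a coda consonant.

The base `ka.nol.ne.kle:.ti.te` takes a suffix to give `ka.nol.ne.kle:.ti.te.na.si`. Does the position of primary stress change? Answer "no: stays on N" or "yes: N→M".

Base `ka.nol.ne.kle:.ti.te` (6 syllables):
  Weights: 4 kle: H, 5 ti L, 6 te L.
  The penult (syllable 5, ti) is light, so stress falls on the antepenult (syllable 4, kle:).
  → primary stress on syllable 4.
Suffixed `ka.nol.ne.kle:.ti.te.na.si` (8 syllables):
  Weights: 6 te L, 7 na L, 8 si L.
  The penult (syllable 7, na) is light, so stress falls on the antepenult (syllable 6, te).
  → primary stress on syllable 6.

yes: 4→6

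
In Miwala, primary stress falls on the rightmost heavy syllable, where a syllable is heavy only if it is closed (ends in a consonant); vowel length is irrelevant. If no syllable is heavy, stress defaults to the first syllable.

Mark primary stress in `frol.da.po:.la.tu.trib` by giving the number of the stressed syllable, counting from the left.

Weights: 1 frol H, 2 da L, 3 po: L, 4 la L, 5 tu L, 6 trib H.
Heavy syllables in the domain: 1, 6. The rightmost is syllable 6 (trib).
Primary stress: syllable 6 → frol.da.po:.la.tu.ˈtrib.

6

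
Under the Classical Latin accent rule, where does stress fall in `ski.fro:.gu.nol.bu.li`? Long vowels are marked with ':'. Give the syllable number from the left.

4

Classical Latin: stress the penult if heavy (long vowel or closed), else the antepenult.
Weights: 4 nol H, 5 bu L, 6 li L.
The penult (syllable 5, bu) is light, so stress falls on the antepenult (syllable 4, nol).
Stress on syllable 4: ski.fro:.gu.ˈnol.bu.li.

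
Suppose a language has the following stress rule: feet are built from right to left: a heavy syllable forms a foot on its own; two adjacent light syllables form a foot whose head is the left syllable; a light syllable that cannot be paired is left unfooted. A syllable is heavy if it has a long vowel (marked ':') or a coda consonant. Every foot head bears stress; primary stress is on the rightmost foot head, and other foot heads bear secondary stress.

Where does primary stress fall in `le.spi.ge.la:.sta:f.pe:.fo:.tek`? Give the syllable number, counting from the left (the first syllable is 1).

Weights: 1 le L, 2 spi L, 3 ge L, 4 la: H, 5 sta:f H, 6 pe: H, 7 fo: H, 8 tek H.
Parse right to left (heavy = foot alone; LL = one foot; stranded L unfooted): le (ˈspi.ge) (ˈla:) (ˈsta:f) (ˈpe:) (ˈfo:) (ˈtek).
Foot heads: 2, 4, 5, 6, 7, 8.
Primary stress on the rightmost head = syllable 8.
Primary stress: syllable 8 → le.spi.ge.la:.sta:f.pe:.fo:.ˈtek.

8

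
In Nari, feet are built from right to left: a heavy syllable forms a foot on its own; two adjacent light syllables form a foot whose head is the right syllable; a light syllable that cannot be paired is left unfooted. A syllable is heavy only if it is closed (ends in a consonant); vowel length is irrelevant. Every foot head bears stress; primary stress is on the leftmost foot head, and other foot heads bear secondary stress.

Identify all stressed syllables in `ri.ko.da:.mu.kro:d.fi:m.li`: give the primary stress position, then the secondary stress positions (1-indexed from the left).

primary 2, secondary 4, 5, 6

Weights: 1 ri L, 2 ko L, 3 da: L, 4 mu L, 5 kro:d H, 6 fi:m H, 7 li L.
Parse right to left (heavy = foot alone; LL = one foot; stranded L unfooted): (ri.ˈko) (da:.ˈmu) (ˈkro:d) (ˈfi:m) li.
Foot heads: 2, 4, 5, 6.
Primary stress on the leftmost head = syllable 2.
Secondary stress on 4, 5, 6: ri.ˈko.da:.ˌmu.ˌkro:d.ˌfi:m.li.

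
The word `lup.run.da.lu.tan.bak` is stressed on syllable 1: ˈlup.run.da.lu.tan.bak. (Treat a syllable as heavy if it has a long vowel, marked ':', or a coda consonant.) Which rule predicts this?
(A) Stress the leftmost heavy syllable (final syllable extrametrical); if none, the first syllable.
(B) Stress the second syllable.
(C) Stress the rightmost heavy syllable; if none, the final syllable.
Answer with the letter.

A

Rule A → syllable 1 ✓.
Rule B → syllable 2 (observed: 1).
Rule C → syllable 6 (observed: 1).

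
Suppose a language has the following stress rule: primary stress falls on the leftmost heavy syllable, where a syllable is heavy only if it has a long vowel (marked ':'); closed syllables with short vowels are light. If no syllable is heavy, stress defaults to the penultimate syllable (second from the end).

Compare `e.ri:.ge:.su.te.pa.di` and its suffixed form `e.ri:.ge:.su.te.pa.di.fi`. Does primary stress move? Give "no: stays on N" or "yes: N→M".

no: stays on 2

Base `e.ri:.ge:.su.te.pa.di` (7 syllables):
  Weights: 1 e L, 2 ri: H, 3 ge: H, 4 su L, 5 te L, 6 pa L, 7 di L.
  Heavy syllables in the domain: 2, 3. The leftmost is syllable 2 (ri:).
  → primary stress on syllable 2.
Suffixed `e.ri:.ge:.su.te.pa.di.fi` (8 syllables):
  Weights: 1 e L, 2 ri: H, 3 ge: H, 4 su L, 5 te L, 6 pa L, 7 di L, 8 fi L.
  Heavy syllables in the domain: 2, 3. The leftmost is syllable 2 (ri:).
  → primary stress on syllable 2.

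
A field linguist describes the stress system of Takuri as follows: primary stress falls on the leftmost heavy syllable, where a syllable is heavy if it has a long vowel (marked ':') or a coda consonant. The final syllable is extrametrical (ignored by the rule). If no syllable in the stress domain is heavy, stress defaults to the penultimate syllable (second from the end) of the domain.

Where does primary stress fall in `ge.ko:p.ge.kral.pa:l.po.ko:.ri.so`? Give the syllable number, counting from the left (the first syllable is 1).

2

The final syllable (9, so) is extrametrical; the stress domain is syllables 1–8.
Weights: 1 ge L, 2 ko:p H, 3 ge L, 4 kral H, 5 pa:l H, 6 po L, 7 ko: H, 8 ri L.
Heavy syllables in the domain: 2, 4, 5, 7. The leftmost is syllable 2 (ko:p).
Primary stress: syllable 2 → ge.ˈko:p.ge.kral.pa:l.po.ko:.ri.so.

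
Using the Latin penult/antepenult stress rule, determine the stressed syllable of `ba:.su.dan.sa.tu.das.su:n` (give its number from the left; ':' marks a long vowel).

6

Classical Latin: stress the penult if heavy (long vowel or closed), else the antepenult.
Weights: 5 tu L, 6 das H, 7 su:n H.
The penult (syllable 6, das) is heavy, so it takes stress.
Stress on syllable 6: ba:.su.dan.sa.tu.ˈdas.su:n.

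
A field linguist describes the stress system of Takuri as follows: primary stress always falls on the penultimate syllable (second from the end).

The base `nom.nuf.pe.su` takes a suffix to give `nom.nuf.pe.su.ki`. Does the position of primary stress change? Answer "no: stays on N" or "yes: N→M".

Base `nom.nuf.pe.su` (4 syllables):
  The word has 4 syllables; the penultimate syllable (second from the end) is syllable 3 (pe).
  → primary stress on syllable 3.
Suffixed `nom.nuf.pe.su.ki` (5 syllables):
  The word has 5 syllables; the penultimate syllable (second from the end) is syllable 4 (su).
  → primary stress on syllable 4.

yes: 3→4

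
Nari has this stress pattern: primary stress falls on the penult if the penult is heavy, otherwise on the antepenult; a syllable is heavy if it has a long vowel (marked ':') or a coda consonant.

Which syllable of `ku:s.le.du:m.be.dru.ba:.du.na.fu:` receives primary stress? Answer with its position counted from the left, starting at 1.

7

Weights: 7 du L, 8 na L, 9 fu: H.
The penult (syllable 8, na) is light, so stress falls on the antepenult (syllable 7, du).
Primary stress: syllable 7 → ku:s.le.du:m.be.dru.ba:.ˈdu.na.fu:.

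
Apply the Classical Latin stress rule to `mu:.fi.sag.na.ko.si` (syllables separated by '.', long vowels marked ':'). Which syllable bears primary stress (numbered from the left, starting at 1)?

4

Classical Latin: stress the penult if heavy (long vowel or closed), else the antepenult.
Weights: 4 na L, 5 ko L, 6 si L.
The penult (syllable 5, ko) is light, so stress falls on the antepenult (syllable 4, na).
Stress on syllable 4: mu:.fi.sag.ˈna.ko.si.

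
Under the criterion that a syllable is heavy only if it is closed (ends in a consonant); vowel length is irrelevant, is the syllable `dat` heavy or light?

heavy

`dat`: short vowel, closed (coda /t/). Closed (coda /t/) → heavy.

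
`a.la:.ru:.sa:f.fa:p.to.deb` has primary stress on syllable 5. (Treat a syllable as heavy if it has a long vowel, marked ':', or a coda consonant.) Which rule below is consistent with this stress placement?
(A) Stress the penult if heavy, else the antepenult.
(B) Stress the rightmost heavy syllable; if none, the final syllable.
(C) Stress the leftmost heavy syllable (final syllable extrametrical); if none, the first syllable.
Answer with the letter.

Rule A → syllable 5 ✓.
Rule B → syllable 7 (observed: 5).
Rule C → syllable 2 (observed: 5).

A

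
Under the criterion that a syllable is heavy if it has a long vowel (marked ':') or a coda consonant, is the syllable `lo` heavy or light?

light

`lo`: short vowel, open (no coda). Short vowel, open → light.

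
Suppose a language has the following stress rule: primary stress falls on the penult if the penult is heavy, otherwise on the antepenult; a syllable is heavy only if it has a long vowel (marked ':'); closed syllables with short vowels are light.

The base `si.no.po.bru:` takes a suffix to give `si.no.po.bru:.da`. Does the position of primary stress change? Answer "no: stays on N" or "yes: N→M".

Base `si.no.po.bru:` (4 syllables):
  Weights: 2 no L, 3 po L, 4 bru: H.
  The penult (syllable 3, po) is light, so stress falls on the antepenult (syllable 2, no).
  → primary stress on syllable 2.
Suffixed `si.no.po.bru:.da` (5 syllables):
  Weights: 3 po L, 4 bru: H, 5 da L.
  The penult (syllable 4, bru:) is heavy, so it takes stress.
  → primary stress on syllable 4.

yes: 2→4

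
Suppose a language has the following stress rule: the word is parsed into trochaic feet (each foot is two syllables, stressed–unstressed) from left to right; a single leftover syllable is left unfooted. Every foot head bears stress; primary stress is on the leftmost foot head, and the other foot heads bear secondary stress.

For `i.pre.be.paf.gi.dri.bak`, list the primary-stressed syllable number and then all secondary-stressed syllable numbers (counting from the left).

Parse left to right into trochaic (ˈσσ) feet: (ˈi.pre) (ˈbe.paf) (ˈgi.dri) bak. Syllable 7 is left unfooted.
Foot heads (stressed positions): 1, 3, 5.
End Rule Leftmost: primary stress on the leftmost head = syllable 1.
Secondary stress on 3, 5: ˈi.pre.ˌbe.paf.ˌgi.dri.bak.

primary 1, secondary 3, 5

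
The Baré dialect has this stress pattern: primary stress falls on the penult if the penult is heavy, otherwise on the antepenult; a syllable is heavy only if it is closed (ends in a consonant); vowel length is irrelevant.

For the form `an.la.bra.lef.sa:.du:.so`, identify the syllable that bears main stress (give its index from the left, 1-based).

Weights: 5 sa: L, 6 du: L, 7 so L.
The penult (syllable 6, du:) is light, so stress falls on the antepenult (syllable 5, sa:).
Primary stress: syllable 5 → an.la.bra.lef.ˈsa:.du:.so.

5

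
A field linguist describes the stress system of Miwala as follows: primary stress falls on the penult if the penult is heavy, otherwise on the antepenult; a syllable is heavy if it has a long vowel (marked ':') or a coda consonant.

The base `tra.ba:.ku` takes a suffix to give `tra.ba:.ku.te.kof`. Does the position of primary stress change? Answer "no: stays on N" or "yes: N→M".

yes: 2→3

Base `tra.ba:.ku` (3 syllables):
  Weights: 1 tra L, 2 ba: H, 3 ku L.
  The penult (syllable 2, ba:) is heavy, so it takes stress.
  → primary stress on syllable 2.
Suffixed `tra.ba:.ku.te.kof` (5 syllables):
  Weights: 3 ku L, 4 te L, 5 kof H.
  The penult (syllable 4, te) is light, so stress falls on the antepenult (syllable 3, ku).
  → primary stress on syllable 3.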